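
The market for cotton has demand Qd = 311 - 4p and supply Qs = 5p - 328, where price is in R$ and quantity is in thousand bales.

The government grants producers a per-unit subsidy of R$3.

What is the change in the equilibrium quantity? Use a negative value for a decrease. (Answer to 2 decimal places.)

Initially, 311 - 4p = 5p - 328, so 639 = 9p and p = 71, Q = 27.
Since sellers receive the price plus the subsidy, the effective supply curve becomes Qs = 5p - 313.
Equate the new curves: 311 - 4p = 5p - 313, giving 624 = 9p, p = 208/3 ≈ 69.3333, Q = 101/3 ≈ 33.6667.
ΔQ = 33.6667 − 27 = +6.67.

+6.67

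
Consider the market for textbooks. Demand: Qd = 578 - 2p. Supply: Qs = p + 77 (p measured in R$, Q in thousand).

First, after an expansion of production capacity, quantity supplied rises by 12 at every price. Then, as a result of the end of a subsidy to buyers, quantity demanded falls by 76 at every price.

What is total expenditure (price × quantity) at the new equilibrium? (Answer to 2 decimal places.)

31204.44

Original equilibrium: 578 - 2p = p + 77 gives 501 = 3p, so p = 167 and Q = 244.
With the change applied: demand Qd = 502 - 2p, supply Qs = p + 89.
Equate the new curves: 502 - 2p = p + 89, giving 413 = 3p, p = 413/3 ≈ 137.6667, Q = 680/3 ≈ 226.6667.
New expenditure = 137.6667 × 226.6667 = 31204.44.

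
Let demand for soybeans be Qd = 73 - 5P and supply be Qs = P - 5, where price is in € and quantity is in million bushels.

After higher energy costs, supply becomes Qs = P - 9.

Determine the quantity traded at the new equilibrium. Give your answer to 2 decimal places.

Solve the original market: 73 - 5P = P - 5, hence P = 13 and Q = 8.
The new curves are Qd = 73 - 5P (demand) and Qs = P - 9 (supply).
Setting them equal: 73 - 5P = P - 9 → 82 = 6P, so P = 41/3 ≈ 13.6667 and Q = 14/3 ≈ 4.6667.

4.67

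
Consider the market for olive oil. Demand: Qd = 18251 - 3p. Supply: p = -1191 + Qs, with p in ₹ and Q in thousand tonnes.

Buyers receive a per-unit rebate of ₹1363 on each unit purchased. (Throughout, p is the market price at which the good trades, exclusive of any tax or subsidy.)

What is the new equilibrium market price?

5287.25

Solve the original market: 18251 - 3p = p + 1191, hence p = 4265 and Q = 5456.
Since buyers' out-of-pocket price is the market price minus the rebate, the effective demand curve becomes Qd = 22340 - 3p.
Equate the new curves: 22340 - 3p = p + 1191, giving 21149 = 4p, p = 5287.25, Q = 6478.25.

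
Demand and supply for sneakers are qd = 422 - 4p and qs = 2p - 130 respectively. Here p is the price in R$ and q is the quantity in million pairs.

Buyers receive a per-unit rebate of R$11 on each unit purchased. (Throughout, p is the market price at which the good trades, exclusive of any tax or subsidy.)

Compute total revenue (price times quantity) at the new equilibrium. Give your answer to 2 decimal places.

Solve the original market: 422 - 4p = 2p - 130, hence p = 92 and q = 54.
Since buyers' out-of-pocket price is the market price minus the rebate, the effective demand curve becomes qd = 466 - 4p.
Setting them equal: 466 - 4p = 2p - 130 → 596 = 6p, so p = 298/3 ≈ 99.3333 and q = 206/3 ≈ 68.6667.
New expenditure = 99.3333 × 68.6667 = 6820.89.

6820.89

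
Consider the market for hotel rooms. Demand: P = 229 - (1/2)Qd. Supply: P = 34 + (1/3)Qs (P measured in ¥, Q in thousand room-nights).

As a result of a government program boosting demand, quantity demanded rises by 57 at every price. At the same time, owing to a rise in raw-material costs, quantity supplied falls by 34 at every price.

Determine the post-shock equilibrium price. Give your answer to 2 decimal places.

130.20

Before the shock: 458 - 2P = 3P - 102 ⇒ 560 = 5P ⇒ P = 112, Q = 234.
The new curves are Qd = 515 - 2P (demand) and Qs = 3P - 136 (supply).
Setting them equal: 515 - 2P = 3P - 136 → 651 = 5P, so P = 130.2 and Q = 254.6.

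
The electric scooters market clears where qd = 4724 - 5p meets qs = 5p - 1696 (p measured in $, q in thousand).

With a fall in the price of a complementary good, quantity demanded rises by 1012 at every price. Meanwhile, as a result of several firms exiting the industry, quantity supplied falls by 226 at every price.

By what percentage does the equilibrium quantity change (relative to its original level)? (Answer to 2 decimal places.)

Original equilibrium: 4724 - 5p = 5p - 1696 gives 6420 = 10p, so p = 642 and q = 1514.
After the shift, demand is qd = 5736 - 5p and supply is qs = 5p - 1922.
Equate the new curves: 5736 - 5p = 5p - 1922, giving 7658 = 10p, p = 765.8, q = 1907.
%Δq = (1907 − 1514) / 1514 × 100 = +25.96%.

+25.96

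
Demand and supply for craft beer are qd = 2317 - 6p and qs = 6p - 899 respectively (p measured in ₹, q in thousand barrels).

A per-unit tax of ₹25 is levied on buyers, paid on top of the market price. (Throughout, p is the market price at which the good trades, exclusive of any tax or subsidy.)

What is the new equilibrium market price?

255.5

Before the shock: 2317 - 6p = 6p - 899 ⇒ 3216 = 12p ⇒ p = 268, q = 709.
Since buyers pay the price plus the tax, the effective demand curve becomes qd = 2167 - 6p.
New equilibrium: 2167 - 6p = 6p - 899 ⇒ 3066 = 12p ⇒ p = 255.5, q = 634.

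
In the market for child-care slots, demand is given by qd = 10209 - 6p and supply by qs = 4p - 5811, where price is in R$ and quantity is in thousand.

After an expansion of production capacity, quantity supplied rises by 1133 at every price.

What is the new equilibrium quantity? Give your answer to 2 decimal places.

Initially, 10209 - 6p = 4p - 5811, so 16020 = 10p and p = 1602, q = 597.
After the shift, demand is qd = 10209 - 6p and supply is qs = 4p - 4678.
Setting them equal: 10209 - 6p = 4p - 4678 → 14887 = 10p, so p = 1488.7 and q = 1276.8.

1276.80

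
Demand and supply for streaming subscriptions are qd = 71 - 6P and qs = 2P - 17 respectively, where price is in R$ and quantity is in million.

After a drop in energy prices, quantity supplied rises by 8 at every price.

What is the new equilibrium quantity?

11

Solve the original market: 71 - 6P = 2P - 17, hence P = 11 and q = 5.
The new curves are qd = 71 - 6P (demand) and qs = 2P - 9 (supply).
Setting them equal: 71 - 6P = 2P - 9 → 80 = 8P, so P = 10 and q = 11.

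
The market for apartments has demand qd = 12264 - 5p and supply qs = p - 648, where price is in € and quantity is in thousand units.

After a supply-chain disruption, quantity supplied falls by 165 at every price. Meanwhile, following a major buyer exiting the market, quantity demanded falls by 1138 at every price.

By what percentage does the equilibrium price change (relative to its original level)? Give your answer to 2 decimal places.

Before the shock: 12264 - 5p = p - 648 ⇒ 12912 = 6p ⇒ p = 2152, q = 1504.
The new curves are qd = 11126 - 5p (demand) and qs = p - 813 (supply).
Clearing the new market: 11126 - 5p = p - 813, so p = 11939/6 ≈ 1989.8333 and q = 7061/6 ≈ 1176.8333.
%Δp = (1989.8333 − 2152) / 2152 × 100 = -7.54%.

-7.54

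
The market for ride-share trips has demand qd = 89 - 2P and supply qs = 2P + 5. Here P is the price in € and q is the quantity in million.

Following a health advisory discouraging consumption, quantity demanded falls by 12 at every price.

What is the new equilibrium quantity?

Initially, 89 - 2P = 2P + 5, so 84 = 4P and P = 21, q = 47.
After the shift, demand is qd = 77 - 2P and supply is qs = 2P + 5.
Equate the new curves: 77 - 2P = 2P + 5, giving 72 = 4P, P = 18, q = 41.

41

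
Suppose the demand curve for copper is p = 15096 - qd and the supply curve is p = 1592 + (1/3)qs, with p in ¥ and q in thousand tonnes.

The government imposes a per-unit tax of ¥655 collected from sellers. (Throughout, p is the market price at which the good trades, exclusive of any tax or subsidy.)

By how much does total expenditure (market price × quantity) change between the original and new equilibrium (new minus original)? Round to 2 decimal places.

+2293523.44

Initially, 15096 - p = 3p - 4776, so 19872 = 4p and p = 4968, q = 10128.
Since sellers keep the price net of the tax, the effective supply curve becomes qs = 3p - 6741.
Setting them equal: 15096 - p = 3p - 6741 → 21837 = 4p, so p = 5459.25 and q = 9636.75.
Expenditure moves from 4968×10128 = 50315904 to 5459.25×9636.75 = 52609427.4375; change = +2293523.44.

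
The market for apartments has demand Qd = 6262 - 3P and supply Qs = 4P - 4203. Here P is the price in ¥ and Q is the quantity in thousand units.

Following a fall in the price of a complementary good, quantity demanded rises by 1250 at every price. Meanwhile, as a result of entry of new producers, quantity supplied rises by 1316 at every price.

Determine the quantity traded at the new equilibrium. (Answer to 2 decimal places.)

Solve the original market: 6262 - 3P = 4P - 4203, hence P = 1495 and Q = 1777.
The shock moves the curves to Qd = 7512 - 3P and Qs = 4P - 2887.
Equate the new curves: 7512 - 3P = 4P - 2887, giving 10399 = 7P, P = 10399/7 ≈ 1485.5714, Q = 21387/7 ≈ 3055.2857.

3055.29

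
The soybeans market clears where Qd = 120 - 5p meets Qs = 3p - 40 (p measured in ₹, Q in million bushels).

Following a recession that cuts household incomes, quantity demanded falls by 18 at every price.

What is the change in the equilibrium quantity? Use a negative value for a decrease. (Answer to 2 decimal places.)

-6.75

Before the shock: 120 - 5p = 3p - 40 ⇒ 160 = 8p ⇒ p = 20, Q = 20.
The shock moves the curves to Qd = 102 - 5p and Qs = 3p - 40.
Clearing the new market: 102 - 5p = 3p - 40, so p = 17.75 and Q = 13.25.
ΔQ = 13.25 − 20 = -6.75.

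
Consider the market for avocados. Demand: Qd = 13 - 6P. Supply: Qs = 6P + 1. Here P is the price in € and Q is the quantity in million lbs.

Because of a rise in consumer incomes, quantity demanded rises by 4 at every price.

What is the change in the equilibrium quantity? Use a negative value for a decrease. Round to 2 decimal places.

Initially, 13 - 6P = 6P + 1, so 12 = 12P and P = 1, Q = 7.
The shock moves the curves to Qd = 17 - 6P and Qs = 6P + 1.
Clearing the new market: 17 - 6P = 6P + 1, so P = 4/3 ≈ 1.3333 and Q = 9.
ΔQ = 9 − 7 = +2.00.

+2.00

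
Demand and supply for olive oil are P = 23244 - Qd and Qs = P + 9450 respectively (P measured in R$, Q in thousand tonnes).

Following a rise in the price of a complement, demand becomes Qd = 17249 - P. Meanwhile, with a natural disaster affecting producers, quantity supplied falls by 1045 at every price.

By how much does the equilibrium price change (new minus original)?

-2475

Solve the original market: 23244 - P = P + 9450, hence P = 6897 and Q = 16347.
With the change applied: demand Qd = 17249 - P, supply Qs = P + 8405.
New equilibrium: 17249 - P = P + 8405 ⇒ 8844 = 2P ⇒ P = 4422, Q = 12827.
ΔP = 4422 − 6897 = -2475.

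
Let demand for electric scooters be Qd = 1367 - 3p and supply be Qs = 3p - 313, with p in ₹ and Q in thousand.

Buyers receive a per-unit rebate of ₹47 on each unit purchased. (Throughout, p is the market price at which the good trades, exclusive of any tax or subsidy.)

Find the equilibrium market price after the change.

303.5

Solve the original market: 1367 - 3p = 3p - 313, hence p = 280 and Q = 527.
Since buyers' out-of-pocket price is the market price minus the rebate, the effective demand curve becomes Qd = 1508 - 3p.
New equilibrium: 1508 - 3p = 3p - 313 ⇒ 1821 = 6p ⇒ p = 303.5, Q = 597.5.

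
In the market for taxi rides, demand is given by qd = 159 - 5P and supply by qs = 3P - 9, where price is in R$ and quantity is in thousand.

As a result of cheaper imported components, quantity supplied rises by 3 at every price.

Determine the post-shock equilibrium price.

Solve the original market: 159 - 5P = 3P - 9, hence P = 21 and q = 54.
With the change applied: demand qd = 159 - 5P, supply qs = 3P - 6.
New equilibrium: 159 - 5P = 3P - 6 ⇒ 165 = 8P ⇒ P = 20.625, q = 55.875.

20.625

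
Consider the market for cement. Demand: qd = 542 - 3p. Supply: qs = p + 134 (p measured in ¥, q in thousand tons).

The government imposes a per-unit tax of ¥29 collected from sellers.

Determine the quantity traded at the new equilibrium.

214.25

Solve the original market: 542 - 3p = p + 134, hence p = 102 and q = 236.
Since sellers keep the price net of the tax, the effective supply curve becomes qs = p + 105.
Setting them equal: 542 - 3p = p + 105 → 437 = 4p, so p = 109.25 and q = 214.25.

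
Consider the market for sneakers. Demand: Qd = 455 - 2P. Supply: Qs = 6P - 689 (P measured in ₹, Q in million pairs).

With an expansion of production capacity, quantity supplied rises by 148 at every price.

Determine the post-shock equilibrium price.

Before the shock: 455 - 2P = 6P - 689 ⇒ 1144 = 8P ⇒ P = 143, Q = 169.
The shock moves the curves to Qd = 455 - 2P and Qs = 6P - 541.
Equate the new curves: 455 - 2P = 6P - 541, giving 996 = 8P, P = 124.5, Q = 206.

124.5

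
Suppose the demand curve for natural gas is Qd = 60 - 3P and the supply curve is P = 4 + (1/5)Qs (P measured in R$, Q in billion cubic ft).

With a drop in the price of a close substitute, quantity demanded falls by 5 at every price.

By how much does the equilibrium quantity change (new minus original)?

-3.125

Initially, 60 - 3P = 5P - 20, so 80 = 8P and P = 10, Q = 30.
After the shift, demand is Qd = 55 - 3P and supply is Qs = 5P - 20.
New equilibrium: 55 - 3P = 5P - 20 ⇒ 75 = 8P ⇒ P = 9.375, Q = 26.875.
ΔQ = 26.875 − 30 = -3.125.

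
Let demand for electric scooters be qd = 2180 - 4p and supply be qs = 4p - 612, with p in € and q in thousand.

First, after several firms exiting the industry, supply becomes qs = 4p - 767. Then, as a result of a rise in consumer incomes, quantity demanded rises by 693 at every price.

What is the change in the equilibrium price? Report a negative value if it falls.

Solve the original market: 2180 - 4p = 4p - 612, hence p = 349 and q = 784.
The shock moves the curves to qd = 2873 - 4p and qs = 4p - 767.
Setting them equal: 2873 - 4p = 4p - 767 → 3640 = 8p, so p = 455 and q = 1053.
Δp = 455 − 349 = +106.

+106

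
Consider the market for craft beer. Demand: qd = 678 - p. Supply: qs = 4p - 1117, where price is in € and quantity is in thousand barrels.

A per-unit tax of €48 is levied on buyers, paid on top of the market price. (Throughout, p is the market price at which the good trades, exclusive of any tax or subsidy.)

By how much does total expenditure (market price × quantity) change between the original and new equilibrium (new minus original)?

-16479.36

Before the shock: 678 - p = 4p - 1117 ⇒ 1795 = 5p ⇒ p = 359, q = 319.
Since buyers pay the price plus the tax, the effective demand curve becomes qd = 630 - p.
Setting them equal: 630 - p = 4p - 1117 → 1747 = 5p, so p = 349.4 and q = 280.6.
Expenditure moves from 359×319 = 114521 to 349.4×280.6 = 98041.64; change = -16479.36.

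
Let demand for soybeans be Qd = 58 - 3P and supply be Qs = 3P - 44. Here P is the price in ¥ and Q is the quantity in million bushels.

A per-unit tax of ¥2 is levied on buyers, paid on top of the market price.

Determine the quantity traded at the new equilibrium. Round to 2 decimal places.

4.00

Original equilibrium: 58 - 3P = 3P - 44 gives 102 = 6P, so P = 17 and Q = 7.
Since buyers pay the price plus the tax, the effective demand curve becomes Qd = 52 - 3P.
Equate the new curves: 52 - 3P = 3P - 44, giving 96 = 6P, P = 16, Q = 4.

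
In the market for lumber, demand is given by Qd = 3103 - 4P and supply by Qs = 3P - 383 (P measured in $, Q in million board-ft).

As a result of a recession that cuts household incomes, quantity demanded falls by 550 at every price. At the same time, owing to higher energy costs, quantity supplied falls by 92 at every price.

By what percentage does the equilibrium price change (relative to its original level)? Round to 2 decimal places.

-13.14

Initially, 3103 - 4P = 3P - 383, so 3486 = 7P and P = 498, Q = 1111.
With the change applied: demand Qd = 2553 - 4P, supply Qs = 3P - 475.
New equilibrium: 2553 - 4P = 3P - 475 ⇒ 3028 = 7P ⇒ P = 3028/7 ≈ 432.5714, Q = 5759/7 ≈ 822.7143.
%ΔP = (432.5714 − 498) / 498 × 100 = -13.14%.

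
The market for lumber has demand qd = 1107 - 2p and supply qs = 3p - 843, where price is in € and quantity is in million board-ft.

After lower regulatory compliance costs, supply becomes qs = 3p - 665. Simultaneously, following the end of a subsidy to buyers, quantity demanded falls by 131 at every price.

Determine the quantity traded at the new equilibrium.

Solve the original market: 1107 - 2p = 3p - 843, hence p = 390 and q = 327.
After the shift, demand is qd = 976 - 2p and supply is qs = 3p - 665.
Equate the new curves: 976 - 2p = 3p - 665, giving 1641 = 5p, p = 328.2, q = 319.6.

319.6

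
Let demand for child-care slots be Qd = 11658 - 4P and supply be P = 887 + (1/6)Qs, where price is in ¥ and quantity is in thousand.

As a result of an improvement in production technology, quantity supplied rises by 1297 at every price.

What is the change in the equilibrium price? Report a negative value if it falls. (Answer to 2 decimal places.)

-129.70

Solve the original market: 11658 - 4P = 6P - 5322, hence P = 1698 and Q = 4866.
After the shift, demand is Qd = 11658 - 4P and supply is Qs = 6P - 4025.
Setting them equal: 11658 - 4P = 6P - 4025 → 15683 = 10P, so P = 1568.3 and Q = 5384.8.
ΔP = 1568.3 − 1698 = -129.70.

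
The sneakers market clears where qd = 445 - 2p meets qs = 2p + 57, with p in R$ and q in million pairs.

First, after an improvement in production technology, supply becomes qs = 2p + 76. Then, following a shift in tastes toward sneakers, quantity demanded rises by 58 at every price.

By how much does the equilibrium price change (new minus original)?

+9.75

Before the shock: 445 - 2p = 2p + 57 ⇒ 388 = 4p ⇒ p = 97, q = 251.
The shock moves the curves to qd = 503 - 2p and qs = 2p + 76.
Setting them equal: 503 - 2p = 2p + 76 → 427 = 4p, so p = 106.75 and q = 289.5.
Δp = 106.75 − 97 = +9.75.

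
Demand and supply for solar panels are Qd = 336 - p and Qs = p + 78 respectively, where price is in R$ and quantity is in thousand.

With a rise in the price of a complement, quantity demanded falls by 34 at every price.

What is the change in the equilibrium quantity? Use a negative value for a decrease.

-17

Original equilibrium: 336 - p = p + 78 gives 258 = 2p, so p = 129 and Q = 207.
The shock moves the curves to Qd = 302 - p and Qs = p + 78.
New equilibrium: 302 - p = p + 78 ⇒ 224 = 2p ⇒ p = 112, Q = 190.
ΔQ = 190 − 207 = -17.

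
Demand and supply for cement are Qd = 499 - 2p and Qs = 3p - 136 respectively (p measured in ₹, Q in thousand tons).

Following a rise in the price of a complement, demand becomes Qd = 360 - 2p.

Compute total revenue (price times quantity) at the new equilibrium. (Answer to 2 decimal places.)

Original equilibrium: 499 - 2p = 3p - 136 gives 635 = 5p, so p = 127 and Q = 245.
After the shift, demand is Qd = 360 - 2p and supply is Qs = 3p - 136.
New equilibrium: 360 - 2p = 3p - 136 ⇒ 496 = 5p ⇒ p = 99.2, Q = 161.6.
New expenditure = 99.2 × 161.6 = 16030.72.

16030.72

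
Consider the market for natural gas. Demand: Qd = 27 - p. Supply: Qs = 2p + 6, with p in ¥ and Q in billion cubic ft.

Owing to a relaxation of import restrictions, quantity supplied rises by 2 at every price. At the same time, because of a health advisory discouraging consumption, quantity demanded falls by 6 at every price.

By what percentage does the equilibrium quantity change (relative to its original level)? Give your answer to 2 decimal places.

-16.67

Before the shock: 27 - p = 2p + 6 ⇒ 21 = 3p ⇒ p = 7, Q = 20.
The new curves are Qd = 21 - p (demand) and Qs = 2p + 8 (supply).
Clearing the new market: 21 - p = 2p + 8, so p = 13/3 ≈ 4.3333 and Q = 50/3 ≈ 16.6667.
%ΔQ = (16.6667 − 20) / 20 × 100 = -16.67%.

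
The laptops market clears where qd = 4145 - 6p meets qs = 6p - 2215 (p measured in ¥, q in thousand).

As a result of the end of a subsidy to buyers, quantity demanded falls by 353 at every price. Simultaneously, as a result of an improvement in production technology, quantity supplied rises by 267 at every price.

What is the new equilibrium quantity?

922

Before the shock: 4145 - 6p = 6p - 2215 ⇒ 6360 = 12p ⇒ p = 530, q = 965.
The shock moves the curves to qd = 3792 - 6p and qs = 6p - 1948.
Equate the new curves: 3792 - 6p = 6p - 1948, giving 5740 = 12p, p = 1435/3 ≈ 478.3333, q = 922.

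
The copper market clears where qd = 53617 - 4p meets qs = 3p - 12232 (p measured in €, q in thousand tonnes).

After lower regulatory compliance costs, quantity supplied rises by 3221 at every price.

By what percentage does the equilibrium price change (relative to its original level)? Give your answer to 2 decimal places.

-4.89

Original equilibrium: 53617 - 4p = 3p - 12232 gives 65849 = 7p, so p = 9407 and q = 15989.
After the shift, demand is qd = 53617 - 4p and supply is qs = 3p - 9011.
Setting them equal: 53617 - 4p = 3p - 9011 → 62628 = 7p, so p = 62628/7 ≈ 8946.8571 and q = 124807/7 ≈ 17829.5714.
%Δp = (8946.8571 − 9407) / 9407 × 100 = -4.89%.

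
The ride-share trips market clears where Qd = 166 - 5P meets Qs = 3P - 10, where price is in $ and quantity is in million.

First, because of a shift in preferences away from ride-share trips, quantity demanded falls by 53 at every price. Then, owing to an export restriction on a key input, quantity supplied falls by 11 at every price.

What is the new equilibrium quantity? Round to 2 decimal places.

29.25

Original equilibrium: 166 - 5P = 3P - 10 gives 176 = 8P, so P = 22 and Q = 56.
After the shift, demand is Qd = 113 - 5P and supply is Qs = 3P - 21.
Setting them equal: 113 - 5P = 3P - 21 → 134 = 8P, so P = 16.75 and Q = 29.25.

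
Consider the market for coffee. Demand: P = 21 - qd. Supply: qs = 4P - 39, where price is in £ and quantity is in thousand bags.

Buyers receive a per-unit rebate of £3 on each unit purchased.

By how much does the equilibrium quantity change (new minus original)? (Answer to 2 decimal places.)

Before the shock: 21 - P = 4P - 39 ⇒ 60 = 5P ⇒ P = 12, q = 9.
Since buyers' out-of-pocket price is the market price minus the rebate, the effective demand curve becomes qd = 24 - P.
Clearing the new market: 24 - P = 4P - 39, so P = 12.6 and q = 11.4.
Δq = 11.4 − 9 = +2.40.

+2.40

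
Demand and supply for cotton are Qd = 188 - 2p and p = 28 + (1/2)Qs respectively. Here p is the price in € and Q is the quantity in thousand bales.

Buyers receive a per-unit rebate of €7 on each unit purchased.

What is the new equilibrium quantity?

Before the shock: 188 - 2p = 2p - 56 ⇒ 244 = 4p ⇒ p = 61, Q = 66.
Since buyers' out-of-pocket price is the market price minus the rebate, the effective demand curve becomes Qd = 202 - 2p.
New equilibrium: 202 - 2p = 2p - 56 ⇒ 258 = 4p ⇒ p = 64.5, Q = 73.

73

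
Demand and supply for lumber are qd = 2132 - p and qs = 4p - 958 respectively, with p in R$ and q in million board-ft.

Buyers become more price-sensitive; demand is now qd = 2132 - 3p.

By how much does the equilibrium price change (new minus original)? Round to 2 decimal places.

Original equilibrium: 2132 - p = 4p - 958 gives 3090 = 5p, so p = 618 and q = 1514.
The shock moves the curves to qd = 2132 - 3p and qs = 4p - 958.
New equilibrium: 2132 - 3p = 4p - 958 ⇒ 3090 = 7p ⇒ p = 3090/7 ≈ 441.4286, q = 5654/7 ≈ 807.7143.
Δp = 441.4286 − 618 = -176.57.

-176.57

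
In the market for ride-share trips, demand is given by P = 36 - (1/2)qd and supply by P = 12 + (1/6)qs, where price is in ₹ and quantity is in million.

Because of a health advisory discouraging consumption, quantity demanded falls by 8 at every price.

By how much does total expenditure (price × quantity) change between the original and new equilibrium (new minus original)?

-138

Initially, 72 - 2P = 6P - 72, so 144 = 8P and P = 18, q = 36.
After the shift, demand is qd = 64 - 2P and supply is qs = 6P - 72.
Clearing the new market: 64 - 2P = 6P - 72, so P = 17 and q = 30.
Expenditure moves from 18×36 = 648 to 17×30 = 510; change = -138.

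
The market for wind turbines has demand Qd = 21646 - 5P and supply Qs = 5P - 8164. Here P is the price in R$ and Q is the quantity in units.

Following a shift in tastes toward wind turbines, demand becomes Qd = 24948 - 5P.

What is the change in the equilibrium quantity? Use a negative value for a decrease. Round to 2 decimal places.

Solve the original market: 21646 - 5P = 5P - 8164, hence P = 2981 and Q = 6741.
With the change applied: demand Qd = 24948 - 5P, supply Qs = 5P - 8164.
Clearing the new market: 24948 - 5P = 5P - 8164, so P = 3311.2 and Q = 8392.
ΔQ = 8392 − 6741 = +1651.00.

+1651.00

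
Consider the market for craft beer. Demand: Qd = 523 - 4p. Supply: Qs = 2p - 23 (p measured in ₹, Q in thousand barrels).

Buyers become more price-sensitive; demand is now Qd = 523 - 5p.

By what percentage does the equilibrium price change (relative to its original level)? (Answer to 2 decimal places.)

Solve the original market: 523 - 4p = 2p - 23, hence p = 91 and Q = 159.
The shock moves the curves to Qd = 523 - 5p and Qs = 2p - 23.
Clearing the new market: 523 - 5p = 2p - 23, so p = 78 and Q = 133.
%Δp = (78 − 91) / 91 × 100 = -14.29%.

-14.29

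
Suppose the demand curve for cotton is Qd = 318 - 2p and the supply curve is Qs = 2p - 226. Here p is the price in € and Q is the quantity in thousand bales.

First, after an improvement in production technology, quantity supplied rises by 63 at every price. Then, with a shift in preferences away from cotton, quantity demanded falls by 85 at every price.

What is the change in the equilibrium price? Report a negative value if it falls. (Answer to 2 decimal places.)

-37.00

Original equilibrium: 318 - 2p = 2p - 226 gives 544 = 4p, so p = 136 and Q = 46.
The new curves are Qd = 233 - 2p (demand) and Qs = 2p - 163 (supply).
Equate the new curves: 233 - 2p = 2p - 163, giving 396 = 4p, p = 99, Q = 35.
Δp = 99 − 136 = -37.00.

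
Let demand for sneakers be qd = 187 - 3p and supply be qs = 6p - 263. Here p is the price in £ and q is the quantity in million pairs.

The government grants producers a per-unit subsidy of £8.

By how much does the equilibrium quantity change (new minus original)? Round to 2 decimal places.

+16.00

Solve the original market: 187 - 3p = 6p - 263, hence p = 50 and q = 37.
Since sellers receive the price plus the subsidy, the effective supply curve becomes qs = 6p - 215.
New equilibrium: 187 - 3p = 6p - 215 ⇒ 402 = 9p ⇒ p = 134/3 ≈ 44.6667, q = 53.
Δq = 53 − 37 = +16.00.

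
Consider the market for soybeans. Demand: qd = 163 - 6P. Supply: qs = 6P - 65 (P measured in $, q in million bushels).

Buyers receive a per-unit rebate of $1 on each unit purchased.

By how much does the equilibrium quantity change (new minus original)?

+3

Original equilibrium: 163 - 6P = 6P - 65 gives 228 = 12P, so P = 19 and q = 49.
Since buyers' out-of-pocket price is the market price minus the rebate, the effective demand curve becomes qd = 169 - 6P.
Setting them equal: 169 - 6P = 6P - 65 → 234 = 12P, so P = 19.5 and q = 52.
Δq = 52 − 49 = +3.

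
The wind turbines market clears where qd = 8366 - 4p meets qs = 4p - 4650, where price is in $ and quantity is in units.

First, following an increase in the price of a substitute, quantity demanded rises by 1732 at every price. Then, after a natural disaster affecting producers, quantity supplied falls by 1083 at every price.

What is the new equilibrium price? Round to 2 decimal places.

Initially, 8366 - 4p = 4p - 4650, so 13016 = 8p and p = 1627, q = 1858.
After the shift, demand is qd = 10098 - 4p and supply is qs = 4p - 5733.
Setting them equal: 10098 - 4p = 4p - 5733 → 15831 = 8p, so p = 1978.875 and q = 2182.5.

1978.88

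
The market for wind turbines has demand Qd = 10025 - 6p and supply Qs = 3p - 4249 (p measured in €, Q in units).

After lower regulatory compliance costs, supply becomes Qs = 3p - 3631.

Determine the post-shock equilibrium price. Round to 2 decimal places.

1517.33

Initially, 10025 - 6p = 3p - 4249, so 14274 = 9p and p = 1586, Q = 509.
The new curves are Qd = 10025 - 6p (demand) and Qs = 3p - 3631 (supply).
Clearing the new market: 10025 - 6p = 3p - 3631, so p = 4552/3 ≈ 1517.3333 and Q = 921.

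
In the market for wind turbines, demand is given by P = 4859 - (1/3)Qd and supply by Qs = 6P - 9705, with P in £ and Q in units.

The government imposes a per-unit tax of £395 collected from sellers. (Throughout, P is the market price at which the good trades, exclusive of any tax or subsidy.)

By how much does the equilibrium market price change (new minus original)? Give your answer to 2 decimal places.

Original equilibrium: 14577 - 3P = 6P - 9705 gives 24282 = 9P, so P = 2698 and Q = 6483.
Since sellers keep the price net of the tax, the effective supply curve becomes Qs = 6P - 12075.
New equilibrium: 14577 - 3P = 6P - 12075 ⇒ 26652 = 9P ⇒ P = 8884/3 ≈ 2961.3333, Q = 5693.
ΔP = 2961.3333 − 2698 = +263.33.

+263.33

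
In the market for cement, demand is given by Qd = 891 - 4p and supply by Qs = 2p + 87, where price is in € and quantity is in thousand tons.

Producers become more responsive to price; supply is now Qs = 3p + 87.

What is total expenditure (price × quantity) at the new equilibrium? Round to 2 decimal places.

Initially, 891 - 4p = 2p + 87, so 804 = 6p and p = 134, Q = 355.
The new curves are Qd = 891 - 4p (demand) and Qs = 3p + 87 (supply).
Setting them equal: 891 - 4p = 3p + 87 → 804 = 7p, so p = 804/7 ≈ 114.8571 and Q = 3021/7 ≈ 431.5714.
New expenditure = 114.8571 × 431.5714 = 49569.06.

49569.06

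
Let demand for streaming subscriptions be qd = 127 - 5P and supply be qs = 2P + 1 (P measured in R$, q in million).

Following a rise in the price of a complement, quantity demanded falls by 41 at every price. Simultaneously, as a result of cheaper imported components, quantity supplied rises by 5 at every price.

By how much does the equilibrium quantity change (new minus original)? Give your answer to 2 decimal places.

Before the shock: 127 - 5P = 2P + 1 ⇒ 126 = 7P ⇒ P = 18, q = 37.
After the shift, demand is qd = 86 - 5P and supply is qs = 2P + 6.
Setting them equal: 86 - 5P = 2P + 6 → 80 = 7P, so P = 80/7 ≈ 11.4286 and q = 202/7 ≈ 28.8571.
Δq = 28.8571 − 37 = -8.14.

-8.14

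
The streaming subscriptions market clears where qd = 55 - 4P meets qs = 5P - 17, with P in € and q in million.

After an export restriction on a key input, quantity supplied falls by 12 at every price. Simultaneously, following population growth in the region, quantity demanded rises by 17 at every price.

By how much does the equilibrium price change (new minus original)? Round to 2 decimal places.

Solve the original market: 55 - 4P = 5P - 17, hence P = 8 and q = 23.
The new curves are qd = 72 - 4P (demand) and qs = 5P - 29 (supply).
Equate the new curves: 72 - 4P = 5P - 29, giving 101 = 9P, P = 101/9 ≈ 11.2222, q = 244/9 ≈ 27.1111.
ΔP = 11.2222 − 8 = +3.22.

+3.22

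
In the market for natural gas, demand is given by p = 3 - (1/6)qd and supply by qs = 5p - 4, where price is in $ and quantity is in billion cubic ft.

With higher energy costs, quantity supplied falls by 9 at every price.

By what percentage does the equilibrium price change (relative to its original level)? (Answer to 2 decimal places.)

Solve the original market: 18 - 6p = 5p - 4, hence p = 2 and q = 6.
The shock moves the curves to qd = 18 - 6p and qs = 5p - 13.
Equate the new curves: 18 - 6p = 5p - 13, giving 31 = 11p, p = 31/11 ≈ 2.8182, q = 12/11 ≈ 1.0909.
%Δp = (2.8182 − 2) / 2 × 100 = +40.91%.

+40.91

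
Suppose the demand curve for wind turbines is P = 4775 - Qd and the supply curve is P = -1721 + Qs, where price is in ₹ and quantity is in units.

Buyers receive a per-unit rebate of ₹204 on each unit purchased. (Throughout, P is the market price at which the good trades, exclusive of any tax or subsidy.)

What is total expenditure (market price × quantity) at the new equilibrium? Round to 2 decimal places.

5457150.00

Original equilibrium: 4775 - P = P + 1721 gives 3054 = 2P, so P = 1527 and Q = 3248.
Since buyers' out-of-pocket price is the market price minus the rebate, the effective demand curve becomes Qd = 4979 - P.
New equilibrium: 4979 - P = P + 1721 ⇒ 3258 = 2P ⇒ P = 1629, Q = 3350.
New expenditure = 1629 × 3350 = 5457150.00.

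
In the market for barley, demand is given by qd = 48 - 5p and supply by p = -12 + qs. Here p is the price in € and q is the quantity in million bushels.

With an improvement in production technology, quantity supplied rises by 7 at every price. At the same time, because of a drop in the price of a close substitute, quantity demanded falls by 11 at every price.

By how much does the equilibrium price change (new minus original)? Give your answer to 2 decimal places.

-3.00

Initially, 48 - 5p = p + 12, so 36 = 6p and p = 6, q = 18.
The new curves are qd = 37 - 5p (demand) and qs = p + 19 (supply).
New equilibrium: 37 - 5p = p + 19 ⇒ 18 = 6p ⇒ p = 3, q = 22.
Δp = 3 − 6 = -3.00.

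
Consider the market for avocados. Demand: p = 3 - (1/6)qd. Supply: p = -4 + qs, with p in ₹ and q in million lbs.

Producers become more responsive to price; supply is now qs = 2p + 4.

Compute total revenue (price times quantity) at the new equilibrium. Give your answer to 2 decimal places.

13.13

Original equilibrium: 18 - 6p = p + 4 gives 14 = 7p, so p = 2 and q = 6.
The shock moves the curves to qd = 18 - 6p and qs = 2p + 4.
Setting them equal: 18 - 6p = 2p + 4 → 14 = 8p, so p = 1.75 and q = 7.5.
New expenditure = 1.75 × 7.5 = 13.13.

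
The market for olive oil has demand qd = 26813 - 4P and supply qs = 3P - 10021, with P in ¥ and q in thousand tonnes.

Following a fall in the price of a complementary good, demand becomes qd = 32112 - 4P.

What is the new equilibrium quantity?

8036

Before the shock: 26813 - 4P = 3P - 10021 ⇒ 36834 = 7P ⇒ P = 5262, q = 5765.
With the change applied: demand qd = 32112 - 4P, supply qs = 3P - 10021.
Clearing the new market: 32112 - 4P = 3P - 10021, so P = 6019 and q = 8036.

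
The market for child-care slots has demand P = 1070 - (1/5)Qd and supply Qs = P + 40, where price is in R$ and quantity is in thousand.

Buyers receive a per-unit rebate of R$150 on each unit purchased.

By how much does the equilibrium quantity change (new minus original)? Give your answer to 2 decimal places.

Solve the original market: 5350 - 5P = P + 40, hence P = 885 and Q = 925.
Since buyers' out-of-pocket price is the market price minus the rebate, the effective demand curve becomes Qd = 6100 - 5P.
Setting them equal: 6100 - 5P = P + 40 → 6060 = 6P, so P = 1010 and Q = 1050.
ΔQ = 1050 − 925 = +125.00.

+125.00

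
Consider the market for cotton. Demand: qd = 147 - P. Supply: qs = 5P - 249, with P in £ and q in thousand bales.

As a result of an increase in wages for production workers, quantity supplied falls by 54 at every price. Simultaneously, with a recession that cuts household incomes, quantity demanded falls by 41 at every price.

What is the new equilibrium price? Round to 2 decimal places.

68.17

Before the shock: 147 - P = 5P - 249 ⇒ 396 = 6P ⇒ P = 66, q = 81.
With the change applied: demand qd = 106 - P, supply qs = 5P - 303.
Setting them equal: 106 - P = 5P - 303 → 409 = 6P, so P = 409/6 ≈ 68.1667 and q = 227/6 ≈ 37.8333.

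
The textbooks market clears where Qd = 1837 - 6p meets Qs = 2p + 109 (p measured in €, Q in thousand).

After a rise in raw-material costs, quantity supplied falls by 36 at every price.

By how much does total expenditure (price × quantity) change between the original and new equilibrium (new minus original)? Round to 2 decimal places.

Solve the original market: 1837 - 6p = 2p + 109, hence p = 216 and Q = 541.
After the shift, demand is Qd = 1837 - 6p and supply is Qs = 2p + 73.
New equilibrium: 1837 - 6p = 2p + 73 ⇒ 1764 = 8p ⇒ p = 220.5, Q = 514.
Expenditure moves from 216×541 = 116856 to 220.5×514 = 113337; change = -3519.00.

-3519.00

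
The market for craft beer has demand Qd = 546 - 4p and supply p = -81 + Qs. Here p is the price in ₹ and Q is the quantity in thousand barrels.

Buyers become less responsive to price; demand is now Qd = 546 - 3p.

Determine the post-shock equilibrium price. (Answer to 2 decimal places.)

116.25

Original equilibrium: 546 - 4p = p + 81 gives 465 = 5p, so p = 93 and Q = 174.
The new curves are Qd = 546 - 3p (demand) and Qs = p + 81 (supply).
Clearing the new market: 546 - 3p = p + 81, so p = 116.25 and Q = 197.25.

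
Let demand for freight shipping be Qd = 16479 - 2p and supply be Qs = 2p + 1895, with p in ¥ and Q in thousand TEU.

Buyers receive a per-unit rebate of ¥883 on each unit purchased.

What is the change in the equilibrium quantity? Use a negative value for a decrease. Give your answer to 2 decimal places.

Initially, 16479 - 2p = 2p + 1895, so 14584 = 4p and p = 3646, Q = 9187.
Since buyers' out-of-pocket price is the market price minus the rebate, the effective demand curve becomes Qd = 18245 - 2p.
Setting them equal: 18245 - 2p = 2p + 1895 → 16350 = 4p, so p = 4087.5 and Q = 10070.
ΔQ = 10070 − 9187 = +883.00.

+883.00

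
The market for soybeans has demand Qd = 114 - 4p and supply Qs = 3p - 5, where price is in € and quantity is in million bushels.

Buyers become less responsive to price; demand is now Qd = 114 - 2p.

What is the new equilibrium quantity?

66.4

Before the shock: 114 - 4p = 3p - 5 ⇒ 119 = 7p ⇒ p = 17, Q = 46.
The new curves are Qd = 114 - 2p (demand) and Qs = 3p - 5 (supply).
Clearing the new market: 114 - 2p = 3p - 5, so p = 23.8 and Q = 66.4.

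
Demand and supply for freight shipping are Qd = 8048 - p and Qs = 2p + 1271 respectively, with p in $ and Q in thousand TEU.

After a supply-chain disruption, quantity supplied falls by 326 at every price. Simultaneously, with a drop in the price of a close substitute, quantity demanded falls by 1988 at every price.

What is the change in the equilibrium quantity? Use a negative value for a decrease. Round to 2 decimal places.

Initially, 8048 - p = 2p + 1271, so 6777 = 3p and p = 2259, Q = 5789.
The shock moves the curves to Qd = 6060 - p and Qs = 2p + 945.
Setting them equal: 6060 - p = 2p + 945 → 5115 = 3p, so p = 1705 and Q = 4355.
ΔQ = 4355 − 5789 = -1434.00.

-1434.00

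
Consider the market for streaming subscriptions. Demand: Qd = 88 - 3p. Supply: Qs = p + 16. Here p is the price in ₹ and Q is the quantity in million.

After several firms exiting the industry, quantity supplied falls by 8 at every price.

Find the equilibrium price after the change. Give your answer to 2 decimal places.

Initially, 88 - 3p = p + 16, so 72 = 4p and p = 18, Q = 34.
After the shift, demand is Qd = 88 - 3p and supply is Qs = p + 8.
Setting them equal: 88 - 3p = p + 8 → 80 = 4p, so p = 20 and Q = 28.

20.00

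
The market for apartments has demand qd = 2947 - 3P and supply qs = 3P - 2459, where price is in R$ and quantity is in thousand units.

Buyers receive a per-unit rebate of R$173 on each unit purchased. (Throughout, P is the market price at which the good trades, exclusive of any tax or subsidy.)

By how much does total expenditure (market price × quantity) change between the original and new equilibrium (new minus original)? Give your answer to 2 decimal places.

+277362.25

Before the shock: 2947 - 3P = 3P - 2459 ⇒ 5406 = 6P ⇒ P = 901, q = 244.
Since buyers' out-of-pocket price is the market price minus the rebate, the effective demand curve becomes qd = 3466 - 3P.
Equate the new curves: 3466 - 3P = 3P - 2459, giving 5925 = 6P, P = 987.5, q = 503.5.
Expenditure moves from 901×244 = 219844 to 987.5×503.5 = 497206.25; change = +277362.25.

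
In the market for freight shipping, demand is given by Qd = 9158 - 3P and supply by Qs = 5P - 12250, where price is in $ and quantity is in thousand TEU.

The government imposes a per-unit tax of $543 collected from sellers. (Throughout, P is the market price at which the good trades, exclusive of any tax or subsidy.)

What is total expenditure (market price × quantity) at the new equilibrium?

337345.078125

Original equilibrium: 9158 - 3P = 5P - 12250 gives 21408 = 8P, so P = 2676 and Q = 1130.
Since sellers keep the price net of the tax, the effective supply curve becomes Qs = 5P - 14965.
Setting them equal: 9158 - 3P = 5P - 14965 → 24123 = 8P, so P = 3015.375 and Q = 111.875.
New expenditure = 3015.375 × 111.875 = 337345.078125.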